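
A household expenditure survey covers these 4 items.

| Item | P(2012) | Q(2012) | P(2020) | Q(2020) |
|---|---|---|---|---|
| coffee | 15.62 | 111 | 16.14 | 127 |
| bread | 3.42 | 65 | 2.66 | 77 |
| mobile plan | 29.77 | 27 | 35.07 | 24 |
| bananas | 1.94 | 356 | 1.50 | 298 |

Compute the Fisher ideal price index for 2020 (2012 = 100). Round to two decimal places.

Laspeyres component (base-period weights):
ΣP(2020)Q(2012) = 16.14×111 + 2.66×65 + 35.07×27 + 1.50×356 = 1791.54 + 172.9 + 946.89 + 534 = 3445.33
ΣP(2012)Q(2012) = 15.62×111 + 3.42×65 + 29.77×27 + 1.94×356 = 1733.82 + 222.3 + 803.79 + 690.64 = 3450.55
L = 3445.33 / 3450.55 × 100 = 99.8487
Paasche component (current-period weights):
ΣP(2020)Q(2020) = 16.14×127 + 2.66×77 + 35.07×24 + 1.50×298 = 2049.78 + 204.82 + 841.68 + 447 = 3543.28
ΣP(2012)Q(2020) = 15.62×127 + 3.42×77 + 29.77×24 + 1.94×298 = 1983.74 + 263.34 + 714.48 + 578.12 = 3539.68
P = 3543.28 / 3539.68 × 100 = 100.1017
Fisher = √(L × P) = √(99.8487 × 100.1017) = 99.9751

99.98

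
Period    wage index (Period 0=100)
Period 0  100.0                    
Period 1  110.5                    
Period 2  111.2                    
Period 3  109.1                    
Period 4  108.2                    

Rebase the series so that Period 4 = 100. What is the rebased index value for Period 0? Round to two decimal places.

92.42

Rebased(Period 0) = 100.0 / 108.2 × 100 = 92.4214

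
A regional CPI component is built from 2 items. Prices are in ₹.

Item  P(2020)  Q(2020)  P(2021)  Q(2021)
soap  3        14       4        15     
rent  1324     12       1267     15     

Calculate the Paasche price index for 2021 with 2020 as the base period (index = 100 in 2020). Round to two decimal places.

95.78

Paasche price index uses current-period quantities as weights.
ΣP(2021)·Q(2021) = 4×15 + 1267×15 = 60 + 19005 = 19065
ΣP(2020)·Q(2021) = 3×15 + 1324×15 = 45 + 19860 = 19905
Index = 19065 / 19905 × 100 = 95.7800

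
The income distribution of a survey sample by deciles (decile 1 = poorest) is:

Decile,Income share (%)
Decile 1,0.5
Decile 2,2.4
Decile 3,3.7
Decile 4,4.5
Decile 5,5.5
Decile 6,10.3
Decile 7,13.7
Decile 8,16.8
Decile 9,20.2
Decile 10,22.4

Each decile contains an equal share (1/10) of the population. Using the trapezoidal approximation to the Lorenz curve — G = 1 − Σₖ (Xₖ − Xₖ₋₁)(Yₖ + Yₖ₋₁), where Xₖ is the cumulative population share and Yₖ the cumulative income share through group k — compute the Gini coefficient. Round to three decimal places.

0.420

Cumulative income shares Yₖ: 0.0050, 0.0290, 0.0660, 0.1110, 0.1660, 0.2690, 0.4060, 0.5740, 0.7760, 1.0000
Σ (Xₖ−Xₖ₋₁)(Yₖ+Yₖ₋₁) = (1/10)(0.0050+0.0000) + (1/10)(0.0290+0.0050) + (1/10)(0.0660+0.0290) + (1/10)(0.1110+0.0660) + (1/10)(0.1660+0.1110) + (1/10)(0.2690+0.1660) + (1/10)(0.4060+0.2690) + (1/10)(0.5740+0.4060) + (1/10)(0.7760+0.5740) + (1/10)(1.0000+0.7760)
  = 0.0005 + 0.0034 + 0.0095 + 0.0177 + 0.0277 + 0.0435 + 0.0675 + 0.0980 + 0.1350 + 0.1776 = 0.5804
G = 1 − 0.5804 = 0.4196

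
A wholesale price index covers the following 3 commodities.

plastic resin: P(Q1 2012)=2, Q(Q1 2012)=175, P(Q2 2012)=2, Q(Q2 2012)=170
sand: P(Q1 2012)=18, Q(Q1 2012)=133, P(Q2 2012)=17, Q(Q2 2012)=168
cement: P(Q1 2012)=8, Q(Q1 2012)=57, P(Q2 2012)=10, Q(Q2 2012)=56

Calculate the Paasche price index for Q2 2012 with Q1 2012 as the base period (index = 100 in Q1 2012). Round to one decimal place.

98.5

Paasche price index uses current-period quantities as weights.
ΣP(Q2 2012)·Q(Q2 2012) = 2×170 + 17×168 + 10×56 = 340 + 2856 + 560 = 3756
ΣP(Q1 2012)·Q(Q2 2012) = 2×170 + 18×168 + 8×56 = 340 + 3024 + 448 = 3812
Index = 3756 / 3812 × 100 = 98.5310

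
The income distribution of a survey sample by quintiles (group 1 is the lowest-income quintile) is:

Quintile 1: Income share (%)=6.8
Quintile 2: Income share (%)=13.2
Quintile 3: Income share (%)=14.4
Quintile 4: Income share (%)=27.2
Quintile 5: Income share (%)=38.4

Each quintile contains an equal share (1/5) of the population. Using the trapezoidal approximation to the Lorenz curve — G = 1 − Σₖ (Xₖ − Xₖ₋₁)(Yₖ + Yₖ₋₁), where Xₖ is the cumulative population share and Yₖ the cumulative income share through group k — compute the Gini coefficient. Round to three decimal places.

0.309

Cumulative income shares Yₖ: 0.0680, 0.2000, 0.3440, 0.6160, 1.0000
Σ (Xₖ−Xₖ₋₁)(Yₖ+Yₖ₋₁) = (1/5)(0.0680+0.0000) + (1/5)(0.2000+0.0680) + (1/5)(0.3440+0.2000) + (1/5)(0.6160+0.3440) + (1/5)(1.0000+0.6160)
  = 0.0136 + 0.0536 + 0.1088 + 0.1920 + 0.3232 = 0.6912
G = 1 − 0.6912 = 0.3088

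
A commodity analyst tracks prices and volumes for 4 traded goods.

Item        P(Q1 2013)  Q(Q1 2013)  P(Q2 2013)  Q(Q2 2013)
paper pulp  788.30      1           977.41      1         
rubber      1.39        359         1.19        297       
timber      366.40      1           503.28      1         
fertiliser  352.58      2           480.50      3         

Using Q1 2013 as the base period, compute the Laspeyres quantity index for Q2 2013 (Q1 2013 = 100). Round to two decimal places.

Laspeyres quantity index uses base-period prices as weights.
ΣP(Q1 2013)·Q(Q2 2013) = 788.30×1 + 1.39×297 + 366.40×1 + 352.58×3 = 788.3 + 412.83 + 366.4 + 1057.74 = 2625.27
ΣP(Q1 2013)·Q(Q1 2013) = 788.30×1 + 1.39×359 + 366.40×1 + 352.58×2 = 788.3 + 499.01 + 366.4 + 705.16 = 2358.87
Index = 2625.27 / 2358.87 × 100 = 111.2935

111.29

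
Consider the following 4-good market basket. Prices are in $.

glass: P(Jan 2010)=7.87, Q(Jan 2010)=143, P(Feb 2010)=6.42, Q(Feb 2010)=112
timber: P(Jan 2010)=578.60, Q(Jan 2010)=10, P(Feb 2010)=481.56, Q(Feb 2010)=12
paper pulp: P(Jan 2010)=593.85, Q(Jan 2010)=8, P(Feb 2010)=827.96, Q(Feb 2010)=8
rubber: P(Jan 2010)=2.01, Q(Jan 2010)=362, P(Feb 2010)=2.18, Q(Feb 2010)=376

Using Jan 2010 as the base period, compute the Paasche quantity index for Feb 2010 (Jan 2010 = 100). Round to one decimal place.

106.0

Paasche quantity index uses current-period prices as weights.
ΣP(Feb 2010)·Q(Feb 2010) = 6.42×112 + 481.56×12 + 827.96×8 + 2.18×376 = 719.04 + 5778.72 + 6623.68 + 819.68 = 13941.12
ΣP(Feb 2010)·Q(Jan 2010) = 6.42×143 + 481.56×10 + 827.96×8 + 2.18×362 = 918.06 + 4815.6 + 6623.68 + 789.16 = 13146.5
Index = 13941.12 / 13146.5 × 100 = 106.0443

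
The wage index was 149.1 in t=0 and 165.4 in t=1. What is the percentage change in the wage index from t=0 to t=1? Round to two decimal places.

Change = (165.4 − 149.1) / 149.1 × 100
       = 16.3 / 149.1 × 100 = 10.9323%

10.93%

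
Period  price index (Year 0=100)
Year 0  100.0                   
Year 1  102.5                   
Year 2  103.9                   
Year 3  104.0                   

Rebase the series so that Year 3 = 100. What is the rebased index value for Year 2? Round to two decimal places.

Rebased(Year 2) = 103.9 / 104.0 × 100 = 99.9038

99.90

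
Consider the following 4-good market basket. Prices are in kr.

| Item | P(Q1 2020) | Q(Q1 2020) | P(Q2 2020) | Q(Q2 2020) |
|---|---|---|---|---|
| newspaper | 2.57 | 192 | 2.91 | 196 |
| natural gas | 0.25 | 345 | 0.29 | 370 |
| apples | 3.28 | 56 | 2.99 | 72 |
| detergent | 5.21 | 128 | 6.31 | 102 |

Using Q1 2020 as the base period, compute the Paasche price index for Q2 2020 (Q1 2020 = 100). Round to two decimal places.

Paasche price index uses current-period quantities as weights.
ΣP(Q2 2020)·Q(Q2 2020) = 2.91×196 + 0.29×370 + 2.99×72 + 6.31×102 = 570.36 + 107.3 + 215.28 + 643.62 = 1536.56
ΣP(Q1 2020)·Q(Q2 2020) = 2.57×196 + 0.25×370 + 3.28×72 + 5.21×102 = 503.72 + 92.5 + 236.16 + 531.42 = 1363.8
Index = 1536.56 / 1363.8 × 100 = 112.6675

112.67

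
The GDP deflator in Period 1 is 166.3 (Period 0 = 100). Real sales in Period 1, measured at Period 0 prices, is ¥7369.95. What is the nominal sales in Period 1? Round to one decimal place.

Nominal = Real × (Index/100) = 7369.95 × (166.3/100)
        = 7369.95 × 1.663 = 12256.2268

12256.2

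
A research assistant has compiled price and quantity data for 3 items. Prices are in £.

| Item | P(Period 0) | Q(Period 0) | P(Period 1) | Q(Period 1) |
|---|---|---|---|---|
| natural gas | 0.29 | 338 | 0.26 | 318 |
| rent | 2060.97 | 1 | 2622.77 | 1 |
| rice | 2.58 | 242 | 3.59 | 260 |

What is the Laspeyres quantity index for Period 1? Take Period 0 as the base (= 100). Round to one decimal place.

101.5

Laspeyres quantity index uses base-period prices as weights.
ΣP(Period 0)·Q(Period 1) = 0.29×318 + 2060.97×1 + 2.58×260 = 92.22 + 2060.97 + 670.8 = 2823.99
ΣP(Period 0)·Q(Period 0) = 0.29×338 + 2060.97×1 + 2.58×242 = 98.02 + 2060.97 + 624.36 = 2783.35
Index = 2823.99 / 2783.35 × 100 = 101.4601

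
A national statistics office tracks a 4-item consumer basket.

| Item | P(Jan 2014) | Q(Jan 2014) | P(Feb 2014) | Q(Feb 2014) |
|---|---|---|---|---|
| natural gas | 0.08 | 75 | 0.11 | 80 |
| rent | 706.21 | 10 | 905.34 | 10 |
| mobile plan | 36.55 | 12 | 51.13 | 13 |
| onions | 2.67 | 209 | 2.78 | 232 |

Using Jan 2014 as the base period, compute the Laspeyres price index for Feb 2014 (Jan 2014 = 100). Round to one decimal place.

Laspeyres price index uses base-period quantities as weights.
ΣP(Feb 2014)·Q(Jan 2014) = 0.11×75 + 905.34×10 + 51.13×12 + 2.78×209 = 8.25 + 9053.4 + 613.56 + 581.02 = 10256.23
ΣP(Jan 2014)·Q(Jan 2014) = 0.08×75 + 706.21×10 + 36.55×12 + 2.67×209 = 6 + 7062.1 + 438.6 + 558.03 = 8064.73
Index = 10256.23 / 8064.73 × 100 = 127.1739

127.2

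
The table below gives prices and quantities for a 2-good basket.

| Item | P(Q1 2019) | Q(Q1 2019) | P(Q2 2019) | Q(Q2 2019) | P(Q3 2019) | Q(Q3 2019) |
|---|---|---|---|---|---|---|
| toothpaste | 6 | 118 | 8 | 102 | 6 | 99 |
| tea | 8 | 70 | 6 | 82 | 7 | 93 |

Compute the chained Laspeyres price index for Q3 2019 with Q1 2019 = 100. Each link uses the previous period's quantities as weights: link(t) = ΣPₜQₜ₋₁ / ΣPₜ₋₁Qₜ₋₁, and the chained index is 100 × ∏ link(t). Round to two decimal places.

97.54

Link Q1 2019→Q2 2019:
ΣP(Q2 2019)Q(Q1 2019) = 8×118 + 6×70 = 944 + 420 = 1364
ΣP(Q1 2019)Q(Q1 2019) = 6×118 + 8×70 = 708 + 560 = 1268
link = 1364/1268 = 1.075710
Link Q2 2019→Q3 2019:
ΣP(Q3 2019)Q(Q2 2019) = 6×102 + 7×82 = 612 + 574 = 1186
ΣP(Q2 2019)Q(Q2 2019) = 8×102 + 6×82 = 816 + 492 = 1308
link = 1186/1308 = 0.906728
Chained index = 100 × 1.075710 × 0.906728 = 97.5376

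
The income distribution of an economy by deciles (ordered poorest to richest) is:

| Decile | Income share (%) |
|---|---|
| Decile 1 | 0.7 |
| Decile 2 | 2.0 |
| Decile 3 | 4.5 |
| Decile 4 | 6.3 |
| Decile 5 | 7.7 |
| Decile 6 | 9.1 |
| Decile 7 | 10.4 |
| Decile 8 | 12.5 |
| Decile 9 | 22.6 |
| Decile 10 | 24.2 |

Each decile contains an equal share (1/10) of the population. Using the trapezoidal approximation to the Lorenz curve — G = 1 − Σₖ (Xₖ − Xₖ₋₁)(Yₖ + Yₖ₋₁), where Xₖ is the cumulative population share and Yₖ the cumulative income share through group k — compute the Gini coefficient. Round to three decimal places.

0.409

Cumulative income shares Yₖ: 0.0070, 0.0270, 0.0720, 0.1350, 0.2120, 0.3030, 0.4070, 0.5320, 0.7580, 1.0000
Σ (Xₖ−Xₖ₋₁)(Yₖ+Yₖ₋₁) = (1/10)(0.0070+0.0000) + (1/10)(0.0270+0.0070) + (1/10)(0.0720+0.0270) + (1/10)(0.1350+0.0720) + (1/10)(0.2120+0.1350) + (1/10)(0.3030+0.2120) + (1/10)(0.4070+0.3030) + (1/10)(0.5320+0.4070) + (1/10)(0.7580+0.5320) + (1/10)(1.0000+0.7580)
  = 0.0007 + 0.0034 + 0.0099 + 0.0207 + 0.0347 + 0.0515 + 0.0710 + 0.0939 + 0.1290 + 0.1758 = 0.5906
G = 1 − 0.5906 = 0.4094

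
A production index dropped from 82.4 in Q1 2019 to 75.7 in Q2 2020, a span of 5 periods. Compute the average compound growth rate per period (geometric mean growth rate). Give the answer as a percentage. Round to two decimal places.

-1.68%

Growth factor = (75.7/82.4)^(1/5) = (0.918689)^(1/5) = 0.983182
Growth rate = 0.983182 − 1 = -0.016818 = -1.6818%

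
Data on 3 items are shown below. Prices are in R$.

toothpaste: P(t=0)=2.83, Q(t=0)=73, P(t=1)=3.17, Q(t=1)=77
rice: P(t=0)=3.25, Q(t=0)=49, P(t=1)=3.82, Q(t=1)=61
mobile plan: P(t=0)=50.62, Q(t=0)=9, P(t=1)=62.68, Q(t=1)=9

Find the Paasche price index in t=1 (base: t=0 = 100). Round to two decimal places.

119.44

Paasche price index uses current-period quantities as weights.
ΣP(t=1)·Q(t=1) = 3.17×77 + 3.82×61 + 62.68×9 = 244.09 + 233.02 + 564.12 = 1041.23
ΣP(t=0)·Q(t=1) = 2.83×77 + 3.25×61 + 50.62×9 = 217.91 + 198.25 + 455.58 = 871.74
Index = 1041.23 / 871.74 × 100 = 119.4427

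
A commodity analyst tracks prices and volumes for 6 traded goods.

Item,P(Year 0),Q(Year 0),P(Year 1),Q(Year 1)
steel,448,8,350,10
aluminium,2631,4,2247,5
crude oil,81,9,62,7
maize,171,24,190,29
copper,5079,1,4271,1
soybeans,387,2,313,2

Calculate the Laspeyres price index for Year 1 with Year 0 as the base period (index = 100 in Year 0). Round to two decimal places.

Laspeyres price index uses base-period quantities as weights.
ΣP(Year 1)·Q(Year 0) = 350×8 + 2247×4 + 62×9 + 190×24 + 4271×1 + 313×2 = 2800 + 8988 + 558 + 4560 + 4271 + 626 = 21803
ΣP(Year 0)·Q(Year 0) = 448×8 + 2631×4 + 81×9 + 171×24 + 5079×1 + 387×2 = 3584 + 10524 + 729 + 4104 + 5079 + 774 = 24794
Index = 21803 / 24794 × 100 = 87.9366

87.94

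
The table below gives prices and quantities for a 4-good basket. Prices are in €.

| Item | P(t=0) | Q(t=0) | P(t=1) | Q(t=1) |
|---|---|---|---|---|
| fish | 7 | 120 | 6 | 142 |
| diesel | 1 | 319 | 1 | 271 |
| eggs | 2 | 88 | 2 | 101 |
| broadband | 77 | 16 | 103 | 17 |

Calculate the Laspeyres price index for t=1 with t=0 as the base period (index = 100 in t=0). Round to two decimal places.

111.53

Laspeyres price index uses base-period quantities as weights.
ΣP(t=1)·Q(t=0) = 6×120 + 1×319 + 2×88 + 103×16 = 720 + 319 + 176 + 1648 = 2863
ΣP(t=0)·Q(t=0) = 7×120 + 1×319 + 2×88 + 77×16 = 840 + 319 + 176 + 1232 = 2567
Index = 2863 / 2567 × 100 = 111.5310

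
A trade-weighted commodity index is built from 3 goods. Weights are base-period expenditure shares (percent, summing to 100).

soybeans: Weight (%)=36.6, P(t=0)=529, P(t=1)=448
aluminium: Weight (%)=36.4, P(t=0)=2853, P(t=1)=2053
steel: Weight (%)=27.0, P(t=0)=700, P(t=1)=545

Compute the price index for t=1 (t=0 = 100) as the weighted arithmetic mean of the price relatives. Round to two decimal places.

soybeans: 36.6 × (448/529) = 36.6 × 0.846881 = 30.9958
aluminium: 36.4 × (2053/2853) = 36.4 × 0.719593 = 26.1932
steel: 27.0 × (545/700) = 27.0 × 0.778571 = 21.0214
Index = Σ wᵢ·(p₁ᵢ/p₀ᵢ) = 30.9958 + 26.1932 + 21.0214 = 78.2105

78.21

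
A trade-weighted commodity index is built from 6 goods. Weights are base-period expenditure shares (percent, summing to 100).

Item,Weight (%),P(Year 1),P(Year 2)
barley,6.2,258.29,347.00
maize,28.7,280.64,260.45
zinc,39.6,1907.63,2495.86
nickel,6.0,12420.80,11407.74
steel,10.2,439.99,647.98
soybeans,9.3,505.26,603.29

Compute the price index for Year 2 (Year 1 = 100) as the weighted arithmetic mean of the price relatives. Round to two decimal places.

118.41

barley: 6.2 × (347.00/258.29) = 6.2 × 1.343451 = 8.3294
maize: 28.7 × (260.45/280.64) = 28.7 × 0.928057 = 26.6352
zinc: 39.6 × (2495.86/1907.63) = 39.6 × 1.308356 = 51.8109
nickel: 6.0 × (11407.74/12420.80) = 6.0 × 0.918438 = 5.5106
steel: 10.2 × (647.98/439.99) = 10.2 × 1.472715 = 15.0217
soybeans: 9.3 × (603.29/505.26) = 9.3 × 1.194019 = 11.1044
Index = Σ wᵢ·(p₁ᵢ/p₀ᵢ) = 8.3294 + 26.6352 + 51.8109 + 5.5106 + 15.0217 + 11.1044 = 118.4123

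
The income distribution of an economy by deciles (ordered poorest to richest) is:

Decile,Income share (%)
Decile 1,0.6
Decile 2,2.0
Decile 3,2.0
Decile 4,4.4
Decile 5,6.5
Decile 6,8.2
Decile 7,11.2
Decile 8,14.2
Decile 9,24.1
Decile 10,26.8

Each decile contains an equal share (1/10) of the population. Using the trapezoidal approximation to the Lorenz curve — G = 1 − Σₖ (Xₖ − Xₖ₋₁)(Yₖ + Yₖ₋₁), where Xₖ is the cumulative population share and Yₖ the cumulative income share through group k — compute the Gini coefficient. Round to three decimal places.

Cumulative income shares Yₖ: 0.0060, 0.0260, 0.0460, 0.0900, 0.1550, 0.2370, 0.3490, 0.4910, 0.7320, 1.0000
Σ (Xₖ−Xₖ₋₁)(Yₖ+Yₖ₋₁) = (1/10)(0.0060+0.0000) + (1/10)(0.0260+0.0060) + (1/10)(0.0460+0.0260) + (1/10)(0.0900+0.0460) + (1/10)(0.1550+0.0900) + (1/10)(0.2370+0.1550) + (1/10)(0.3490+0.2370) + (1/10)(0.4910+0.3490) + (1/10)(0.7320+0.4910) + (1/10)(1.0000+0.7320)
  = 0.0006 + 0.0032 + 0.0072 + 0.0136 + 0.0245 + 0.0392 + 0.0586 + 0.0840 + 0.1223 + 0.1732 = 0.5264
G = 1 − 0.5264 = 0.4736

0.474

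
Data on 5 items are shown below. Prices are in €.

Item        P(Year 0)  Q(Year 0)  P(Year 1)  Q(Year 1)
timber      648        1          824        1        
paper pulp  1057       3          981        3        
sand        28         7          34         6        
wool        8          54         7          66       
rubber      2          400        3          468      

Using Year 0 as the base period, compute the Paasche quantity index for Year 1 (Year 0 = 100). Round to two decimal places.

104.55

Paasche quantity index uses current-period prices as weights.
ΣP(Year 1)·Q(Year 1) = 824×1 + 981×3 + 34×6 + 7×66 + 3×468 = 824 + 2943 + 204 + 462 + 1404 = 5837
ΣP(Year 1)·Q(Year 0) = 824×1 + 981×3 + 34×7 + 7×54 + 3×400 = 824 + 2943 + 238 + 378 + 1200 = 5583
Index = 5837 / 5583 × 100 = 104.5495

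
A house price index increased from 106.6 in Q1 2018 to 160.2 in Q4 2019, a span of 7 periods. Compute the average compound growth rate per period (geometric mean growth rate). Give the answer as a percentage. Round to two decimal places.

Growth factor = (160.2/106.6)^(1/7) = (1.502814)^(1/7) = 1.059918
Growth rate = 1.059918 − 1 = 0.059918 = 5.9918%

5.99%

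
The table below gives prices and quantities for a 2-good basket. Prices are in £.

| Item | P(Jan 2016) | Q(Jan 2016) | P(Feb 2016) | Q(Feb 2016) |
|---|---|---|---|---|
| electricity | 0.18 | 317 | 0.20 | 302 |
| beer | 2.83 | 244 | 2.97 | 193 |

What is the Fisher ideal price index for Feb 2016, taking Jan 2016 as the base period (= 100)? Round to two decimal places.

105.46

Laspeyres component (base-period weights):
ΣP(Feb 2016)Q(Jan 2016) = 0.20×317 + 2.97×244 = 63.4 + 724.68 = 788.08
ΣP(Jan 2016)Q(Jan 2016) = 0.18×317 + 2.83×244 = 57.06 + 690.52 = 747.58
L = 788.08 / 747.58 × 100 = 105.4175
Paasche component (current-period weights):
ΣP(Feb 2016)Q(Feb 2016) = 0.20×302 + 2.97×193 = 60.4 + 573.21 = 633.61
ΣP(Jan 2016)Q(Feb 2016) = 0.18×302 + 2.83×193 = 54.36 + 546.19 = 600.55
P = 633.61 / 600.55 × 100 = 105.5050
Fisher = √(L × P) = √(105.4175 × 105.5050) = 105.4612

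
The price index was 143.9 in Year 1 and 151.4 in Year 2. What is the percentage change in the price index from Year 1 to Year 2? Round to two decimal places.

Change = (151.4 − 143.9) / 143.9 × 100
       = 7.5 / 143.9 × 100 = 5.2120%

5.21%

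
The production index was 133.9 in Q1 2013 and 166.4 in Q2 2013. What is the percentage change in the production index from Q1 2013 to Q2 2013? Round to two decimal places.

Change = (166.4 − 133.9) / 133.9 × 100
       = 32.5 / 133.9 × 100 = 24.2718%

24.27%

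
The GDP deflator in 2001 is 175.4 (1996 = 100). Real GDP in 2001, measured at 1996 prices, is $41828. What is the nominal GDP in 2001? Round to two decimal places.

Nominal = Real × (Index/100) = 41828 × (175.4/100)
        = 41828 × 1.754 = 73366.3120

73366.31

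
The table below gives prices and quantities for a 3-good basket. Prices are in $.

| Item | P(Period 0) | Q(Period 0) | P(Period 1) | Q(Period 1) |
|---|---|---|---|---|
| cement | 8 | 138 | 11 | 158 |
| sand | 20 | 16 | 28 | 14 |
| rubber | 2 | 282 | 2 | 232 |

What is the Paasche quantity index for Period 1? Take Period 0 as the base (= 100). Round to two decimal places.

Paasche quantity index uses current-period prices as weights.
ΣP(Period 1)·Q(Period 1) = 11×158 + 28×14 + 2×232 = 1738 + 392 + 464 = 2594
ΣP(Period 1)·Q(Period 0) = 11×138 + 28×16 + 2×282 = 1518 + 448 + 564 = 2530
Index = 2594 / 2530 × 100 = 102.5296

102.53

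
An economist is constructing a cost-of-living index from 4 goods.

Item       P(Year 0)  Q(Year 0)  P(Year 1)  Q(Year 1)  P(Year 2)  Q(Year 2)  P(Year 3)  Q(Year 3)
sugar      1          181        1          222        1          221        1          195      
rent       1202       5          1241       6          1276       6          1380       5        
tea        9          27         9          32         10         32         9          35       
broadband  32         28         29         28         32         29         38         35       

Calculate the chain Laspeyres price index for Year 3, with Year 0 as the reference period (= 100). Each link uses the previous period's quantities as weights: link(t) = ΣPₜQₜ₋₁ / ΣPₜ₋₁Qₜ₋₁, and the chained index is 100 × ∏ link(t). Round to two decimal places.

114.13

Link Year 0→Year 1:
ΣP(Year 1)Q(Year 0) = 1×181 + 1241×5 + 9×27 + 29×28 = 181 + 6205 + 243 + 812 = 7441
ΣP(Year 0)Q(Year 0) = 1×181 + 1202×5 + 9×27 + 32×28 = 181 + 6010 + 243 + 896 = 7330
link = 7441/7330 = 1.015143
Link Year 1→Year 2:
ΣP(Year 2)Q(Year 1) = 1×222 + 1276×6 + 10×32 + 32×28 = 222 + 7656 + 320 + 896 = 9094
ΣP(Year 1)Q(Year 1) = 1×222 + 1241×6 + 9×32 + 29×28 = 222 + 7446 + 288 + 812 = 8768
link = 9094/8768 = 1.037181
Link Year 2→Year 3:
ΣP(Year 3)Q(Year 2) = 1×221 + 1380×6 + 9×32 + 38×29 = 221 + 8280 + 288 + 1102 = 9891
ΣP(Year 2)Q(Year 2) = 1×221 + 1276×6 + 10×32 + 32×29 = 221 + 7656 + 320 + 928 = 9125
link = 9891/9125 = 1.083945
Chained index = 100 × 1.015143 × 1.037181 × 1.083945 = 114.1272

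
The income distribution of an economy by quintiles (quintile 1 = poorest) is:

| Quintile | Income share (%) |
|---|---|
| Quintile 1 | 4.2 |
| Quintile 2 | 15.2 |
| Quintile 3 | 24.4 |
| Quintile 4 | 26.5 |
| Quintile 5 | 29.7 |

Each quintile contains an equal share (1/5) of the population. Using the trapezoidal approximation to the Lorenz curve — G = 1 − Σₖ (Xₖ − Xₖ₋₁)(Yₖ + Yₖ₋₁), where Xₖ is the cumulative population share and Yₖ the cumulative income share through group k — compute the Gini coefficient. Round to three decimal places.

Cumulative income shares Yₖ: 0.0420, 0.1940, 0.4380, 0.7030, 1.0000
Σ (Xₖ−Xₖ₋₁)(Yₖ+Yₖ₋₁) = (1/5)(0.0420+0.0000) + (1/5)(0.1940+0.0420) + (1/5)(0.4380+0.1940) + (1/5)(0.7030+0.4380) + (1/5)(1.0000+0.7030)
  = 0.0084 + 0.0472 + 0.1264 + 0.2282 + 0.3406 = 0.7508
G = 1 − 0.7508 = 0.2492

0.249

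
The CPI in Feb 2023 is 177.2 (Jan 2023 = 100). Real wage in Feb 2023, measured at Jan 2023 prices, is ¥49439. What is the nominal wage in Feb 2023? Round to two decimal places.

Nominal = Real × (Index/100) = 49439 × (177.2/100)
        = 49439 × 1.772 = 87605.9080

87605.91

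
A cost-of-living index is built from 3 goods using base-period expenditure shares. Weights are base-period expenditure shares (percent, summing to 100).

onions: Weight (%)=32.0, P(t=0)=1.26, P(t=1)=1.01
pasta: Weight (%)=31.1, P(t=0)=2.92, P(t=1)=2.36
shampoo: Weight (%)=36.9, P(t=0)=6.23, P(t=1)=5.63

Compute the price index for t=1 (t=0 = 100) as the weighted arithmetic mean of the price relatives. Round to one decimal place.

onions: 32.0 × (1.01/1.26) = 32.0 × 0.801587 = 25.6508
pasta: 31.1 × (2.36/2.92) = 31.1 × 0.808219 = 25.1356
shampoo: 36.9 × (5.63/6.23) = 36.9 × 0.903692 = 33.3462
Index = Σ wᵢ·(p₁ᵢ/p₀ᵢ) = 25.6508 + 25.1356 + 33.3462 = 84.1326

84.1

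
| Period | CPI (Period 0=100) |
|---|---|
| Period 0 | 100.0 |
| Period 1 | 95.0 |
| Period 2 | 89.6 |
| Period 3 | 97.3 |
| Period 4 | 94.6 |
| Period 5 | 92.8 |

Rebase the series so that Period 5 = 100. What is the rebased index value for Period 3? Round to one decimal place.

Rebased(Period 3) = 97.3 / 92.8 × 100 = 104.8491

104.8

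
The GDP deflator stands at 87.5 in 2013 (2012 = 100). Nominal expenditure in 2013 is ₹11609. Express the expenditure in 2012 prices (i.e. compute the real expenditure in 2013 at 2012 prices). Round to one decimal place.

Real = Nominal ÷ (Index/100) = 11609 ÷ (87.5/100)
     = 11609 ÷ 0.875 = 13267.4286

13267.4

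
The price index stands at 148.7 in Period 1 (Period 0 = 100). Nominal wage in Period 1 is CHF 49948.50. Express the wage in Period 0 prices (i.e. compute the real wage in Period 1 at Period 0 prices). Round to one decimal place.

33590.1

Real = Nominal ÷ (Index/100) = 49948.50 ÷ (148.7/100)
     = 49948.50 ÷ 1.487 = 33590.1143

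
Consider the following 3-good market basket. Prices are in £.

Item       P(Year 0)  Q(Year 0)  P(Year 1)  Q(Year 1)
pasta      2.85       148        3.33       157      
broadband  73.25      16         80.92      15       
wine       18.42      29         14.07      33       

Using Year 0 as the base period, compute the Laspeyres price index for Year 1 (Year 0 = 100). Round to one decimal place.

103.2

Laspeyres price index uses base-period quantities as weights.
ΣP(Year 1)·Q(Year 0) = 3.33×148 + 80.92×16 + 14.07×29 = 492.84 + 1294.72 + 408.03 = 2195.59
ΣP(Year 0)·Q(Year 0) = 2.85×148 + 73.25×16 + 18.42×29 = 421.8 + 1172 + 534.18 = 2127.98
Index = 2195.59 / 2127.98 × 100 = 103.1772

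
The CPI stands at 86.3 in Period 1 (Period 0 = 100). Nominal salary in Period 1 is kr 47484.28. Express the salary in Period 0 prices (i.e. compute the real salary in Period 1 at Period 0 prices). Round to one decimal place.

55022.3

Real = Nominal ÷ (Index/100) = 47484.28 ÷ (86.3/100)
     = 47484.28 ÷ 0.863 = 55022.3407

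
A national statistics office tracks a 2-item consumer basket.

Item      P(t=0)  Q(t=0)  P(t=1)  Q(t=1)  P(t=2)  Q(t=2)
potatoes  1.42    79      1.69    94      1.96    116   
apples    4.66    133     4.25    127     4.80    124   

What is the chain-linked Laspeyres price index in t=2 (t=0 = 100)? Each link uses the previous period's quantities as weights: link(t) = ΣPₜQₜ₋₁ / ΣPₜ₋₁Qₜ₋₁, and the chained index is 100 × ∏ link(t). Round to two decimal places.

108.48

Link t=0→t=1:
ΣP(t=1)Q(t=0) = 1.69×79 + 4.25×133 = 133.51 + 565.25 = 698.76
ΣP(t=0)Q(t=0) = 1.42×79 + 4.66×133 = 112.18 + 619.78 = 731.96
link = 698.76/731.96 = 0.954642
Link t=1→t=2:
ΣP(t=2)Q(t=1) = 1.96×94 + 4.80×127 = 184.24 + 609.6 = 793.84
ΣP(t=1)Q(t=1) = 1.69×94 + 4.25×127 = 158.86 + 539.75 = 698.61
link = 793.84/698.61 = 1.136314
Chained index = 100 × 0.954642 × 1.136314 = 108.4773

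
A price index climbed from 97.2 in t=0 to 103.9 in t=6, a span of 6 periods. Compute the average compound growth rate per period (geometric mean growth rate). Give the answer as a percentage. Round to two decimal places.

1.12%

Growth factor = (103.9/97.2)^(1/6) = (1.068930)^(1/6) = 1.011172
Growth rate = 1.011172 − 1 = 0.011172 = 1.1172%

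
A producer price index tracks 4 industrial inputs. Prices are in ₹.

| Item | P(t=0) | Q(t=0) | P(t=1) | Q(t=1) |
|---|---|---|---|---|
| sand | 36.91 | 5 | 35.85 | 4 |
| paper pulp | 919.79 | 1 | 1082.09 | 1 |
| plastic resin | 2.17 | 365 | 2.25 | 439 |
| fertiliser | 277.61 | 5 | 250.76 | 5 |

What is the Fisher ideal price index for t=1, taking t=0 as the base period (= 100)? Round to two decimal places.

101.66

Laspeyres component (base-period weights):
ΣP(t=1)Q(t=0) = 35.85×5 + 1082.09×1 + 2.25×365 + 250.76×5 = 179.25 + 1082.09 + 821.25 + 1253.8 = 3336.39
ΣP(t=0)Q(t=0) = 36.91×5 + 919.79×1 + 2.17×365 + 277.61×5 = 184.55 + 919.79 + 792.05 + 1388.05 = 3284.44
L = 3336.39 / 3284.44 × 100 = 101.5817
Paasche component (current-period weights):
ΣP(t=1)Q(t=1) = 35.85×4 + 1082.09×1 + 2.25×439 + 250.76×5 = 143.4 + 1082.09 + 987.75 + 1253.8 = 3467.04
ΣP(t=0)Q(t=1) = 36.91×4 + 919.79×1 + 2.17×439 + 277.61×5 = 147.64 + 919.79 + 952.63 + 1388.05 = 3408.11
P = 3467.04 / 3408.11 × 100 = 101.7291
Fisher = √(L × P) = √(101.5817 × 101.7291) = 101.6554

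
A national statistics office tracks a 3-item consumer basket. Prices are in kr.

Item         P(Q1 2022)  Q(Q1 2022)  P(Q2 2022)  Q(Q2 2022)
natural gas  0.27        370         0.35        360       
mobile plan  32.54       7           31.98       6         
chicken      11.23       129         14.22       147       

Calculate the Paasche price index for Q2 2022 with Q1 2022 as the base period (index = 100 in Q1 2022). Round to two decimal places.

123.93

Paasche price index uses current-period quantities as weights.
ΣP(Q2 2022)·Q(Q2 2022) = 0.35×360 + 31.98×6 + 14.22×147 = 126 + 191.88 + 2090.34 = 2408.22
ΣP(Q1 2022)·Q(Q2 2022) = 0.27×360 + 32.54×6 + 11.23×147 = 97.2 + 195.24 + 1650.81 = 1943.25
Index = 2408.22 / 1943.25 × 100 = 123.9274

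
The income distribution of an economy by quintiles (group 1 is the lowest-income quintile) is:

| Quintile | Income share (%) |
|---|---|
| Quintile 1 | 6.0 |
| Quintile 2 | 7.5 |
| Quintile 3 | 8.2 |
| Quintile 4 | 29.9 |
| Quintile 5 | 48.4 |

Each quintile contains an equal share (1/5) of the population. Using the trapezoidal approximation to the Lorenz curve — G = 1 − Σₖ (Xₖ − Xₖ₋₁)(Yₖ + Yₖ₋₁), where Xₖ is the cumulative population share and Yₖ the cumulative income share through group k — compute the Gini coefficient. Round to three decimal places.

0.429

Cumulative income shares Yₖ: 0.0600, 0.1350, 0.2170, 0.5160, 1.0000
Σ (Xₖ−Xₖ₋₁)(Yₖ+Yₖ₋₁) = (1/5)(0.0600+0.0000) + (1/5)(0.1350+0.0600) + (1/5)(0.2170+0.1350) + (1/5)(0.5160+0.2170) + (1/5)(1.0000+0.5160)
  = 0.0120 + 0.0390 + 0.0704 + 0.1466 + 0.3032 = 0.5712
G = 1 − 0.5712 = 0.4288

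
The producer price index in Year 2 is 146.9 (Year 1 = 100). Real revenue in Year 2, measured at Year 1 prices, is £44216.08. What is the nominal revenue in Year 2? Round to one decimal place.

64953.4

Nominal = Real × (Index/100) = 44216.08 × (146.9/100)
        = 44216.08 × 1.469 = 64953.4215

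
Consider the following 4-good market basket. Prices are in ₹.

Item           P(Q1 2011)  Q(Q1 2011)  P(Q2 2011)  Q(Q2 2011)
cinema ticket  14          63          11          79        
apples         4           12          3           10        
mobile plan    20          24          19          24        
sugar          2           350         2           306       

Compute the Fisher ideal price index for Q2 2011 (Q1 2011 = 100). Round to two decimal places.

88.61

Laspeyres component (base-period weights):
ΣP(Q2 2011)Q(Q1 2011) = 11×63 + 3×12 + 19×24 + 2×350 = 693 + 36 + 456 + 700 = 1885
ΣP(Q1 2011)Q(Q1 2011) = 14×63 + 4×12 + 20×24 + 2×350 = 882 + 48 + 480 + 700 = 2110
L = 1885 / 2110 × 100 = 89.3365
Paasche component (current-period weights):
ΣP(Q2 2011)Q(Q2 2011) = 11×79 + 3×10 + 19×24 + 2×306 = 869 + 30 + 456 + 612 = 1967
ΣP(Q1 2011)Q(Q2 2011) = 14×79 + 4×10 + 20×24 + 2×306 = 1106 + 40 + 480 + 612 = 2238
P = 1967 / 2238 × 100 = 87.8910
Fisher = √(L × P) = √(89.3365 × 87.8910) = 88.6108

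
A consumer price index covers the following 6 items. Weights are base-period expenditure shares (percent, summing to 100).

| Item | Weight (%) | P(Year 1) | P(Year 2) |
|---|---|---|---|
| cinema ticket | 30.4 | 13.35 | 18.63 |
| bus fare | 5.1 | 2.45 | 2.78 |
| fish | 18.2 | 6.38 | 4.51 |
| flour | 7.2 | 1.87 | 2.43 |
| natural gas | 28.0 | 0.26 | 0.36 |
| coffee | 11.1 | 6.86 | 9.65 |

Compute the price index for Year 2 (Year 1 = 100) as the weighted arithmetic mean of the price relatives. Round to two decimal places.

124.82

cinema ticket: 30.4 × (18.63/13.35) = 30.4 × 1.395506 = 42.4234
bus fare: 5.1 × (2.78/2.45) = 5.1 × 1.134694 = 5.7869
fish: 18.2 × (4.51/6.38) = 18.2 × 0.706897 = 12.8655
flour: 7.2 × (2.43/1.87) = 7.2 × 1.299465 = 9.3561
natural gas: 28.0 × (0.36/0.26) = 28.0 × 1.384615 = 38.7692
coffee: 11.1 × (9.65/6.86) = 11.1 × 1.406706 = 15.6144
Index = Σ wᵢ·(p₁ᵢ/p₀ᵢ) = 42.4234 + 5.7869 + 12.8655 + 9.3561 + 38.7692 + 15.6144 = 124.8156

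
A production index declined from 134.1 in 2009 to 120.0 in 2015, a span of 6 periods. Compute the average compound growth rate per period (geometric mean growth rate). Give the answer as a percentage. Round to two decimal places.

-1.83%

Growth factor = (120.0/134.1)^(1/6) = (0.894855)^(1/6) = 0.981655
Growth rate = 0.981655 − 1 = -0.018345 = -1.8345%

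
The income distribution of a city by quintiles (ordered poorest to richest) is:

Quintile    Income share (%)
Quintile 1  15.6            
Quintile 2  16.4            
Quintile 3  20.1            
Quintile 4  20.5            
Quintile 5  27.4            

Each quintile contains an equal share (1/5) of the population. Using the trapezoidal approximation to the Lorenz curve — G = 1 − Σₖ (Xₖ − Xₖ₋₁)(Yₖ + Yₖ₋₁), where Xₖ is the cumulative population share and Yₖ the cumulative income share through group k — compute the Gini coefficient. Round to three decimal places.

0.111

Cumulative income shares Yₖ: 0.1560, 0.3200, 0.5210, 0.7260, 1.0000
Σ (Xₖ−Xₖ₋₁)(Yₖ+Yₖ₋₁) = (1/5)(0.1560+0.0000) + (1/5)(0.3200+0.1560) + (1/5)(0.5210+0.3200) + (1/5)(0.7260+0.5210) + (1/5)(1.0000+0.7260)
  = 0.0312 + 0.0952 + 0.1682 + 0.2494 + 0.3452 = 0.8892
G = 1 − 0.8892 = 0.1108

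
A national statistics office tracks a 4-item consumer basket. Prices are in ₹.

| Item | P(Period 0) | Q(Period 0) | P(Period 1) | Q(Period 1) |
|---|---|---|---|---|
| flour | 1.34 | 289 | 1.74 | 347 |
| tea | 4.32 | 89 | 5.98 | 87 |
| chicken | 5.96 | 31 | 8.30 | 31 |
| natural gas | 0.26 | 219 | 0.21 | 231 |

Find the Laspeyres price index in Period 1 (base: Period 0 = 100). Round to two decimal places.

Laspeyres price index uses base-period quantities as weights.
ΣP(Period 1)·Q(Period 0) = 1.74×289 + 5.98×89 + 8.30×31 + 0.21×219 = 502.86 + 532.22 + 257.3 + 45.99 = 1338.37
ΣP(Period 0)·Q(Period 0) = 1.34×289 + 4.32×89 + 5.96×31 + 0.26×219 = 387.26 + 384.48 + 184.76 + 56.94 = 1013.44
Index = 1338.37 / 1013.44 × 100 = 132.0621

132.06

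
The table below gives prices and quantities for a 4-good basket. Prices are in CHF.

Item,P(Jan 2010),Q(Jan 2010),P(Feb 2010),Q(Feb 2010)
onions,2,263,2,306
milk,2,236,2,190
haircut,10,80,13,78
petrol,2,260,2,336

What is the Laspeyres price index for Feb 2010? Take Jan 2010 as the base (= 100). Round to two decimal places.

110.35

Laspeyres price index uses base-period quantities as weights.
ΣP(Feb 2010)·Q(Jan 2010) = 2×263 + 2×236 + 13×80 + 2×260 = 526 + 472 + 1040 + 520 = 2558
ΣP(Jan 2010)·Q(Jan 2010) = 2×263 + 2×236 + 10×80 + 2×260 = 526 + 472 + 800 + 520 = 2318
Index = 2558 / 2318 × 100 = 110.3538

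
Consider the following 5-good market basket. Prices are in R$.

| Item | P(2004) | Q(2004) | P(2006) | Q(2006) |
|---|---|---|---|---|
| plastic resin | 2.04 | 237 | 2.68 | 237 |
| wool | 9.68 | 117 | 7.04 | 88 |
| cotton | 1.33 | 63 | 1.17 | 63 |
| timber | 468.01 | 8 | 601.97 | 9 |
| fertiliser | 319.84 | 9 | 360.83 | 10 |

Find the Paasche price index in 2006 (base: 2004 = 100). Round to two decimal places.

117.27

Paasche price index uses current-period quantities as weights.
ΣP(2006)·Q(2006) = 2.68×237 + 7.04×88 + 1.17×63 + 601.97×9 + 360.83×10 = 635.16 + 619.52 + 73.71 + 5417.73 + 3608.3 = 10354.42
ΣP(2004)·Q(2006) = 2.04×237 + 9.68×88 + 1.33×63 + 468.01×9 + 319.84×10 = 483.48 + 851.84 + 83.79 + 4212.09 + 3198.4 = 8829.6
Index = 10354.42 / 8829.6 × 100 = 117.2694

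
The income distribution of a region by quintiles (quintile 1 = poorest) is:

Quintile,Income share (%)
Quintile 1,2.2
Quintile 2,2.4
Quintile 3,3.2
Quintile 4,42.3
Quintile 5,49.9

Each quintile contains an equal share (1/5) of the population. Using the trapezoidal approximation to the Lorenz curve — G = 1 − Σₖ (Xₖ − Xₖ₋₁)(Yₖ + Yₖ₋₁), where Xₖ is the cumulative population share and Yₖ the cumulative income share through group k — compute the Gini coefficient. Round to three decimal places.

Cumulative income shares Yₖ: 0.0220, 0.0460, 0.0780, 0.5010, 1.0000
Σ (Xₖ−Xₖ₋₁)(Yₖ+Yₖ₋₁) = (1/5)(0.0220+0.0000) + (1/5)(0.0460+0.0220) + (1/5)(0.0780+0.0460) + (1/5)(0.5010+0.0780) + (1/5)(1.0000+0.5010)
  = 0.0044 + 0.0136 + 0.0248 + 0.1158 + 0.3002 = 0.4588
G = 1 − 0.4588 = 0.5412

0.541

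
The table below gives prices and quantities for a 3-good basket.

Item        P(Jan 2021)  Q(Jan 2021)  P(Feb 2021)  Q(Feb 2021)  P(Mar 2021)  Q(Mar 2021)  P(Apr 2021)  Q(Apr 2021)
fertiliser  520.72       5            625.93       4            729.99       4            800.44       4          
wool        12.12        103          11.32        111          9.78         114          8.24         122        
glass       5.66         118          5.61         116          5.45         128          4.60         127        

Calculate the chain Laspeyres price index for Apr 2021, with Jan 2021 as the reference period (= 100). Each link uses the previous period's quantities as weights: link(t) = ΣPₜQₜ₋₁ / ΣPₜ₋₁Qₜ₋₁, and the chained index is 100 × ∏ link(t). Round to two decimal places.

115.26

Link Jan 2021→Feb 2021:
ΣP(Feb 2021)Q(Jan 2021) = 625.93×5 + 11.32×103 + 5.61×118 = 3129.65 + 1165.96 + 661.98 = 4957.59
ΣP(Jan 2021)Q(Jan 2021) = 520.72×5 + 12.12×103 + 5.66×118 = 2603.6 + 1248.36 + 667.88 = 4519.84
link = 4957.59/4519.84 = 1.096851
Link Feb 2021→Mar 2021:
ΣP(Mar 2021)Q(Feb 2021) = 729.99×4 + 9.78×111 + 5.45×116 = 2919.96 + 1085.58 + 632.2 = 4637.74
ΣP(Feb 2021)Q(Feb 2021) = 625.93×4 + 11.32×111 + 5.61×116 = 2503.72 + 1256.52 + 650.76 = 4411
link = 4637.74/4411 = 1.051403
Link Mar 2021→Apr 2021:
ΣP(Apr 2021)Q(Mar 2021) = 800.44×4 + 8.24×114 + 4.60×128 = 3201.76 + 939.36 + 588.8 = 4729.92
ΣP(Mar 2021)Q(Mar 2021) = 729.99×4 + 9.78×114 + 5.45×128 = 2919.96 + 1114.92 + 697.6 = 4732.48
link = 4729.92/4732.48 = 0.999459
Chained index = 100 × 1.096851 × 1.051403 × 0.999459 = 115.2609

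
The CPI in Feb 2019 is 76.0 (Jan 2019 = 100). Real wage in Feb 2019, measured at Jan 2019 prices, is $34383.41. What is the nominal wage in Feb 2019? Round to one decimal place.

Nominal = Real × (Index/100) = 34383.41 × (76.0/100)
        = 34383.41 × 0.760 = 26131.3916

26131.4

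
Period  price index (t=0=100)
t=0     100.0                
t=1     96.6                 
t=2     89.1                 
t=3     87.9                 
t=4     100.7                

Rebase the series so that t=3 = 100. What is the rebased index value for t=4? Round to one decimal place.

114.6

Rebased(t=4) = 100.7 / 87.9 × 100 = 114.5620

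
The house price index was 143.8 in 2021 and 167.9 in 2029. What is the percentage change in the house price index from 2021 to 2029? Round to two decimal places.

Change = (167.9 − 143.8) / 143.8 × 100
       = 24.1 / 143.8 × 100 = 16.7594%

16.76%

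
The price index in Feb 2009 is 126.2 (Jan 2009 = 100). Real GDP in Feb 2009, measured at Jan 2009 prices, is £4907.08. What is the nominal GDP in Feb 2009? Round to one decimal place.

Nominal = Real × (Index/100) = 4907.08 × (126.2/100)
        = 4907.08 × 1.262 = 6192.7350

6192.7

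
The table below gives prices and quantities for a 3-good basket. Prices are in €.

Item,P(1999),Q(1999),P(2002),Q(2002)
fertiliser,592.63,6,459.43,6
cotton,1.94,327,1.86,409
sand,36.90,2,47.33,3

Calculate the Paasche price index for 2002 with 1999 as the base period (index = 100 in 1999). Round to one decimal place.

Paasche price index uses current-period quantities as weights.
ΣP(2002)·Q(2002) = 459.43×6 + 1.86×409 + 47.33×3 = 2756.58 + 760.74 + 141.99 = 3659.31
ΣP(1999)·Q(2002) = 592.63×6 + 1.94×409 + 36.90×3 = 3555.78 + 793.46 + 110.7 = 4459.94
Index = 3659.31 / 4459.94 × 100 = 82.0484

82.0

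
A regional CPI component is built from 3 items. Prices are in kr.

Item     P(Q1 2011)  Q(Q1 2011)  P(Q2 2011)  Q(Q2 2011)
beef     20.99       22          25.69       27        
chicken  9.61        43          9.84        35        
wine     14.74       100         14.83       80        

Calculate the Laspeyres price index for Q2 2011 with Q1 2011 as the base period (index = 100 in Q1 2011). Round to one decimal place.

Laspeyres price index uses base-period quantities as weights.
ΣP(Q2 2011)·Q(Q1 2011) = 25.69×22 + 9.84×43 + 14.83×100 = 565.18 + 423.12 + 1483 = 2471.3
ΣP(Q1 2011)·Q(Q1 2011) = 20.99×22 + 9.61×43 + 14.74×100 = 461.78 + 413.23 + 1474 = 2349.01
Index = 2471.3 / 2349.01 × 100 = 105.2060

105.2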